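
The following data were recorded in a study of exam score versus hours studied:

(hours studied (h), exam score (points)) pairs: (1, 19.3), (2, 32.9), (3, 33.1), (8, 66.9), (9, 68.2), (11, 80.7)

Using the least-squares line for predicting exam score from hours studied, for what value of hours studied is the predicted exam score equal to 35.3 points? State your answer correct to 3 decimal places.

3.142

n = 6, Σx = 34, Σy = 301.1, Σxy = 2221.1, Σx² = 280
Sxx = Σx² − (Σx)²/n = 280 − 192.666667 = 87.333333
Sxy = Σxy − (Σx)(Σy)/n = 2221.1 − 1706.233333 = 514.866667
b = Sxy/Sxx = 514.866667/87.333333 = 5.895420
a = ȳ − b·x̄ = 50.183333 − 5.895420·5.666667 = 16.775954
Set a + b·x = 35.3: x = (35.3 − 16.775954) / 5.895420 = 3.142108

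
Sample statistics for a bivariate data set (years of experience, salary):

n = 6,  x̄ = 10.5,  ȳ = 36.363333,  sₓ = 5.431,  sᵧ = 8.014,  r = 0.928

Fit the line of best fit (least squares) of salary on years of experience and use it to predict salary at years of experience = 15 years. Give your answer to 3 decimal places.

42.525

b = r · sᵧ/sₓ = 0.928 · 8.014/5.431 = 1.369360
a = ȳ − b·x̄ = 36.363333 − 1.369360·10.5 = 21.985057
ŷ(15) = a + b·15 = 21.985057 + 1.369360·15 = 42.525451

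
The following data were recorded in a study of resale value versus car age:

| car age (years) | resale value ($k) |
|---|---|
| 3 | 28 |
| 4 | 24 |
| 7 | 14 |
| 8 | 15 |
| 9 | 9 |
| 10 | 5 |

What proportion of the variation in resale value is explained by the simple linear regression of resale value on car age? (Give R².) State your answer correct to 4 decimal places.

n = 6, Σx = 41, Σy = 95, Σxy = 529, Σx² = 319, Σy² = 1887
Sxx = Σx² − (Σx)²/n = 319 − 280.166667 = 38.833333
Sxy = Σxy − (Σx)(Σy)/n = 529 − 649.166667 = -120.166667
Syy = Σy² − (Σy)²/n = 1887 − 1504.166667 = 382.833333
R² = Sxy²/(Sxx·Syy) = (-120.166667)²/(38.833333·382.833333) = 0.971301

0.9713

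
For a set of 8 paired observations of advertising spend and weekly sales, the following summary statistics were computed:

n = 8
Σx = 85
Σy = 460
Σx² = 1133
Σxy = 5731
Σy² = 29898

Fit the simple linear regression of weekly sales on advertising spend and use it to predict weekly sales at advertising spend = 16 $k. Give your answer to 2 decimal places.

77.22

Sxx = Σx² − (Σx)²/n = 1133 − 903.125 = 229.875
Sxy = Σxy − (Σx)(Σy)/n = 5731 − 4887.5 = 843.5
b = Sxy/Sxx = 843.5/229.875 = 3.669386
a = ȳ − b·x̄ = 57.5 − 3.669386·10.625 = 18.512779
ŷ(16) = a + b·16 = 18.512779 + 3.669386·16 = 77.222947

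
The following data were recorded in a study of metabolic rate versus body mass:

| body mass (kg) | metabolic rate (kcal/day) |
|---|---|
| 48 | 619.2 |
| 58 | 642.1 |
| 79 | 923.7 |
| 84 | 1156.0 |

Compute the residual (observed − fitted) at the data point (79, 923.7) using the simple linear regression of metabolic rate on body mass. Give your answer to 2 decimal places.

-77.54

n = 4, Σx = 269, Σy = 3341, Σxy = 237039.7, Σx² = 18965
Sxx = Σx² − (Σx)²/n = 18965 − 18090.25 = 874.75
Sxy = Σxy − (Σx)(Σy)/n = 237039.7 − 224682.25 = 12357.45
b = Sxy/Sxx = 12357.45/874.75 = 14.126836
a = ȳ − b·x̄ = 835.25 − 14.126836·67.25 = -114.779737
ŷ(79) = -114.779737 + 14.126836·79 = 1001.240326
residual = y − ŷ = 923.7 − 1001.240326 = -77.540326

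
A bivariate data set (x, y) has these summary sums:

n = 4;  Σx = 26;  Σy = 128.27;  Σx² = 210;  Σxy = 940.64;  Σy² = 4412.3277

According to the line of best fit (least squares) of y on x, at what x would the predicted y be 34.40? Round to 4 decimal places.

7.3947

Sxx = Σx² − (Σx)²/n = 210 − 169 = 41
Sxy = Σxy − (Σx)(Σy)/n = 940.64 − 833.755 = 106.885
b = Sxy/Sxx = 106.885/41 = 2.606951
a = ȳ − b·x̄ = 32.0675 − 2.606951·6.5 = 15.122317
Set a + b·x = 34.40: x = (34.40 − 15.122317) / 2.606951 = 7.394723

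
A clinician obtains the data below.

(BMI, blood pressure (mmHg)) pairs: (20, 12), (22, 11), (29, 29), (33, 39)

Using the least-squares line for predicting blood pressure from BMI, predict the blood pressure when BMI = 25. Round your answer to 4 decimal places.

n = 4, Σx = 104, Σy = 91, Σxy = 2610, Σx² = 2814
Sxx = Σx² − (Σx)²/n = 2814 − 2704 = 110
Sxy = Σxy − (Σx)(Σy)/n = 2610 − 2366 = 244
b = Sxy/Sxx = 244/110 = 2.218182
a = ȳ − b·x̄ = 22.75 − 2.218182·26 = -34.922727
ŷ(25) = a + b·25 = -34.922727 + 2.218182·25 = 20.531818

20.5318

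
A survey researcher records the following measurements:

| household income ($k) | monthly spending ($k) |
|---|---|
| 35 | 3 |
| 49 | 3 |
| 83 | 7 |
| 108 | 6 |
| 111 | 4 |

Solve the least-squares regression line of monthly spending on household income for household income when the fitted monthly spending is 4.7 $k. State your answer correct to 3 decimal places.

n = 5, Σx = 386, Σy = 23, Σxy = 1925, Σx² = 34500
Sxx = Σx² − (Σx)²/n = 34500 − 29799.2 = 4700.8
Sxy = Σxy − (Σx)(Σy)/n = 1925 − 1775.6 = 149.4
b = Sxy/Sxx = 149.4/4700.8 = 0.031782
a = ȳ − b·x̄ = 4.6 − 0.031782·77.2 = 2.146443
Set a + b·x = 4.7: x = (4.7 − 2.146443) / 0.031782 = 80.346452

80.346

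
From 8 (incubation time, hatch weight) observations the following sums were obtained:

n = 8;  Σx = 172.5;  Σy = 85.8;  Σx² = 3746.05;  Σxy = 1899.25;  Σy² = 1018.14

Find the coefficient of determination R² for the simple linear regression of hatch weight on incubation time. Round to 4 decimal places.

Sxx = Σx² − (Σx)²/n = 3746.05 − 3719.53125 = 26.51875
Sxy = Σxy − (Σx)(Σy)/n = 1899.25 − 1850.0625 = 49.1875
Syy = Σy² − (Σy)²/n = 1018.14 − 920.205 = 97.935
R² = Sxy²/(Sxx·Syy) = (49.1875)²/(26.51875·97.935) = 0.931576

0.9316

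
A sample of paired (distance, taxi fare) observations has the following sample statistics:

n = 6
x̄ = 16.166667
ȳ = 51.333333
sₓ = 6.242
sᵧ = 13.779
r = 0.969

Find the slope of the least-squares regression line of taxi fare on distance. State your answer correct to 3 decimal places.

2.139

b = r · sᵧ/sₓ = 0.969 · 13.779/6.242 = 2.139034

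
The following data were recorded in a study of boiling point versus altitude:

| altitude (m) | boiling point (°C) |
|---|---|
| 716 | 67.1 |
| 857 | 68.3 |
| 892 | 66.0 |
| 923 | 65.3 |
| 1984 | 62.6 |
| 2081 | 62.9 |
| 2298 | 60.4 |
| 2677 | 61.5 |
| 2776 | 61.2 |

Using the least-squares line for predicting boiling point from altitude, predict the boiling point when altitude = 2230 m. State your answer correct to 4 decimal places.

n = 9, Σx = 15204, Σy = 575.3, Σxy = 954139.8, Σx² = 31314824
Sxx = Σx² − (Σx)²/n = 31314824 − 25684624 = 5630200
Sxy = Σxy − (Σx)(Σy)/n = 954139.8 − 971873.466667 = -17733.666667
b = Sxy/Sxx = -17733.666667/5630200 = -0.003150
a = ȳ − b·x̄ = 63.922222 − (-0.003150)·1689.333333 = 69.243183
ŷ(2230) = a + b·2230 = 69.243183 + (-0.003150)·2230 = 62.219263

62.2193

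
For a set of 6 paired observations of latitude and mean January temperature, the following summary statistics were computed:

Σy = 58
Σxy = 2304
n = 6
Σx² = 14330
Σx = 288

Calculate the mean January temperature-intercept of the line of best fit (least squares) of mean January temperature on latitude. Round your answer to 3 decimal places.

55.200

Sxx = Σx² − (Σx)²/n = 14330 − 13824 = 506
Sxy = Σxy − (Σx)(Σy)/n = 2304 − 2784 = -480
b = Sxy/Sxx = -480/506 = -0.948617
a = ȳ − b·x̄ = 9.666667 − (-0.948617)·48 = 55.200264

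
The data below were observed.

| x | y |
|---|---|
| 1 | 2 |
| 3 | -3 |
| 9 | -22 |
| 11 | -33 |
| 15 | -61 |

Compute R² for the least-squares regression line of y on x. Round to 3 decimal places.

0.954

n = 5, Σx = 39, Σy = -117, Σxy = -1483, Σx² = 437, Σy² = 5307
Sxx = Σx² − (Σx)²/n = 437 − 304.2 = 132.8
Sxy = Σxy − (Σx)(Σy)/n = -1483 − (-912.6) = -570.4
Syy = Σy² − (Σy)²/n = 5307 − 2737.8 = 2569.2
R² = Sxy²/(Sxx·Syy) = (-570.4)²/(132.8·2569.2) = 0.953593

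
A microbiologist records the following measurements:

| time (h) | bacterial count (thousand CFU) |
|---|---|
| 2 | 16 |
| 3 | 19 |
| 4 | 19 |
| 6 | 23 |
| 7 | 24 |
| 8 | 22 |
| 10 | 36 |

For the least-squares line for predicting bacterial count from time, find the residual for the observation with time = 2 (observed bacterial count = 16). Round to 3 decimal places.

0.682

n = 7, Σx = 40, Σy = 159, Σxy = 1007, Σx² = 278
Sxx = Σx² − (Σx)²/n = 278 − 228.571429 = 49.428571
Sxy = Σxy − (Σx)(Σy)/n = 1007 − 908.571429 = 98.428571
b = Sxy/Sxx = 98.428571/49.428571 = 1.991329
a = ȳ − b·x̄ = 22.714286 − 1.991329·5.714286 = 11.335260
ŷ(2) = 11.335260 + 1.991329·2 = 15.317919
residual = y − ŷ = 16 − 15.317919 = 0.682081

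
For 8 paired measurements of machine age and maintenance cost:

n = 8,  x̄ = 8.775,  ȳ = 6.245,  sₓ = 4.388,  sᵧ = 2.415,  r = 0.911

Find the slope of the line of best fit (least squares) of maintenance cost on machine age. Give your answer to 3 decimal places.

0.501

b = r · sᵧ/sₓ = 0.911 · 2.415/4.388 = 0.501382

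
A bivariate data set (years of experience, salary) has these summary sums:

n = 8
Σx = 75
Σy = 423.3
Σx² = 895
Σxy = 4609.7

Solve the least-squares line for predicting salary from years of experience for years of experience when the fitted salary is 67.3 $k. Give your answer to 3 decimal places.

Sxx = Σx² − (Σx)²/n = 895 − 703.125 = 191.875
Sxy = Σxy − (Σx)(Σy)/n = 4609.7 − 3968.4375 = 641.2625
b = Sxy/Sxx = 641.2625/191.875 = 3.342085
a = ȳ − b·x̄ = 52.9125 − 3.342085·9.375 = 21.580456
Set a + b·x = 67.3: x = (67.3 − 21.580456) / 3.342085 = 13.679948

13.680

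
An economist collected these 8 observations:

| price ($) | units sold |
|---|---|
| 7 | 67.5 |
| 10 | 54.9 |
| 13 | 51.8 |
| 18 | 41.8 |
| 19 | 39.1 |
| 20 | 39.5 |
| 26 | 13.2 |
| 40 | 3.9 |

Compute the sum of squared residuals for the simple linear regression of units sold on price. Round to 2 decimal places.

217.93

n = 8, Σx = 153, Σy = 311.7, Σxy = 4479.4, Σx² = 3679, Σy² = 15279.25
Sxx = Σx² − (Σx)²/n = 3679 − 2926.125 = 752.875
Sxy = Σxy − (Σx)(Σy)/n = 4479.4 − 5961.2625 = -1481.8625
Syy = Σy² − (Σy)²/n = 15279.25 − 12144.61125 = 3134.63875
b = Sxy/Sxx = -1481.8625/752.875 = -1.968272
SSE = Syy − b·Sxy = 3134.63875 − (-1.968272)·(-1481.8625) = 217.930838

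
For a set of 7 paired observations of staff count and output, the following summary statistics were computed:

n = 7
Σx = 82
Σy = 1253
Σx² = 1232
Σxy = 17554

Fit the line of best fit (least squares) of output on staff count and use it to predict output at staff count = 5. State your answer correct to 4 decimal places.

107.8568

Sxx = Σx² − (Σx)²/n = 1232 − 960.571429 = 271.428571
Sxy = Σxy − (Σx)(Σy)/n = 17554 − 14678 = 2876
b = Sxy/Sxx = 2876/271.428571 = 10.595789
a = ȳ − b·x̄ = 179 − 10.595789·11.714286 = 54.877895
ŷ(5) = a + b·5 = 54.877895 + 10.595789·5 = 107.856842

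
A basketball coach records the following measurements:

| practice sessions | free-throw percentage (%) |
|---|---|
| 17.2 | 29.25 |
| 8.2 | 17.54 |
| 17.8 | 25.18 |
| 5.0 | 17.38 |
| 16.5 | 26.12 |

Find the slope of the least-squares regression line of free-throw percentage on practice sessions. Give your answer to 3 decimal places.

0.849

n = 5, Σx = 64.7, Σy = 115.47, Σxy = 1613.012, Σx² = 977.17
Sxx = Σx² − (Σx)²/n = 977.17 − 837.218 = 139.952
Sxy = Σxy − (Σx)(Σy)/n = 1613.012 − 1494.1818 = 118.8302
b = Sxy/Sxx = 118.8302/139.952 = 0.849078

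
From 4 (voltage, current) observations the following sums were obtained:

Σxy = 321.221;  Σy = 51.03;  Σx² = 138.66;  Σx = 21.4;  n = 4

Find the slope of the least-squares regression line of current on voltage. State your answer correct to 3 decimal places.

1.995

Sxx = Σx² − (Σx)²/n = 138.66 − 114.49 = 24.17
Sxy = Σxy − (Σx)(Σy)/n = 321.221 − 273.0105 = 48.2105
b = Sxy/Sxx = 48.2105/24.17 = 1.994642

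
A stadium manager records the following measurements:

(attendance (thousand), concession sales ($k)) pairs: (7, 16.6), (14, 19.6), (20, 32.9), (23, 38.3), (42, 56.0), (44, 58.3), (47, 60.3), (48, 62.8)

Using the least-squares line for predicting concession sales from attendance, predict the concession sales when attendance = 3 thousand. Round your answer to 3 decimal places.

11.782

n = 8, Σx = 245, Σy = 344.8, Σxy = 12695.2, Σx² = 9387
Sxx = Σx² − (Σx)²/n = 9387 − 7503.125 = 1883.875
Sxy = Σxy − (Σx)(Σy)/n = 12695.2 − 10559.5 = 2135.7
b = Sxy/Sxx = 2135.7/1883.875 = 1.133674
a = ȳ − b·x̄ = 43.1 − 1.133674·30.625 = 8.381235
ŷ(3) = a + b·3 = 8.381235 + 1.133674·3 = 11.782257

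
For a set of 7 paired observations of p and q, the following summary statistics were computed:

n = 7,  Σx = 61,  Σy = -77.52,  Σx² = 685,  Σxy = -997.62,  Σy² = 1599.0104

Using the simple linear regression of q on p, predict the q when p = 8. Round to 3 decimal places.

-9.575

Sxx = Σx² − (Σx)²/n = 685 − 531.571429 = 153.428571
Sxy = Σxy − (Σx)(Σy)/n = -997.62 − (-675.531429) = -322.088571
b = Sxy/Sxx = -322.088571/153.428571 = -2.099274
a = ȳ − b·x̄ = -11.074286 − (-2.099274)·8.714286 = 7.219385
ŷ(8) = a + b·8 = 7.219385 + (-2.099274)·8 = -9.574804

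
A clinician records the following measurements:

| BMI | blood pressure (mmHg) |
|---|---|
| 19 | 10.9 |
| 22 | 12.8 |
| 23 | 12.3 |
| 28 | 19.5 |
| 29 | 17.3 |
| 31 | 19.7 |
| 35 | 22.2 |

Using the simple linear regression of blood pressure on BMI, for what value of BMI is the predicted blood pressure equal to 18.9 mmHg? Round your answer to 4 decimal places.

30.0479

n = 7, Σx = 187, Σy = 114.7, Σxy = 3207, Σx² = 5185
Sxx = Σx² − (Σx)²/n = 5185 − 4995.571429 = 189.428571
Sxy = Σxy − (Σx)(Σy)/n = 3207 − 3064.128571 = 142.871429
b = Sxy/Sxx = 142.871429/189.428571 = 0.754223
a = ȳ − b·x̄ = 16.385714 − 0.754223·26.714286 = -3.762821
Set a + b·x = 18.9: x = (18.9 − (-3.762821)) / 0.754223 = 30.047895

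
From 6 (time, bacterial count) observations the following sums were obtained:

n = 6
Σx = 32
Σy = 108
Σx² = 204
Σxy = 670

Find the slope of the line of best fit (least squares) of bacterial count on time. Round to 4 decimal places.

Sxx = Σx² − (Σx)²/n = 204 − 170.666667 = 33.333333
Sxy = Σxy − (Σx)(Σy)/n = 670 − 576 = 94
b = Sxy/Sxx = 94/33.333333 = 2.82

2.8200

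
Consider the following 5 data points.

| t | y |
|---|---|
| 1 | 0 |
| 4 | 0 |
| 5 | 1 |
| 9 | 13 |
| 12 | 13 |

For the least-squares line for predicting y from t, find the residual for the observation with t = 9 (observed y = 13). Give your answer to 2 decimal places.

n = 5, Σx = 31, Σy = 27, Σxy = 278, Σx² = 267
Sxx = Σx² − (Σx)²/n = 267 − 192.2 = 74.8
Sxy = Σxy − (Σx)(Σy)/n = 278 − 167.4 = 110.6
b = Sxy/Sxx = 110.6/74.8 = 1.478610
a = ȳ − b·x̄ = 5.4 − 1.478610·6.2 = -3.767380
ŷ(9) = -3.767380 + 1.478610·9 = 9.540107
residual = y − ŷ = 13 − 9.540107 = 3.459893

3.46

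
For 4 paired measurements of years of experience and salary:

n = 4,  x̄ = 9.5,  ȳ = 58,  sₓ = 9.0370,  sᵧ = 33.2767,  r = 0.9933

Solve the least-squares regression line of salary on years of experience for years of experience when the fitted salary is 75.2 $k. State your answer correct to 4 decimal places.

b = r · sᵧ/sₓ = 0.9933 · 33.2767/9.037 = 3.657602
a = ȳ − b·x̄ = 58 − 3.657602·9.5 = 23.252784
Set a + b·x = 75.2: x = (75.2 − 23.252784) / 3.657602 = 14.202535

14.2025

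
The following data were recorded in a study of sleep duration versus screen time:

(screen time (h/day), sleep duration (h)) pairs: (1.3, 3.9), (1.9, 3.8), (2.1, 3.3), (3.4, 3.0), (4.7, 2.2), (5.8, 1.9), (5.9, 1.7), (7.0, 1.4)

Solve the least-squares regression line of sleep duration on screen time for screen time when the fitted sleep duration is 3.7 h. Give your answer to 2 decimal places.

1.69

n = 8, Σx = 32.1, Σy = 21.2, Σxy = 70.61, Σx² = 160.81
Sxx = Σx² − (Σx)²/n = 160.81 − 128.80125 = 32.00875
Sxy = Σxy − (Σx)(Σy)/n = 70.61 − 85.065 = -14.455
b = Sxy/Sxx = -14.455/32.00875 = -0.451595
a = ȳ − b·x̄ = 2.65 − (-0.451595)·4.0125 = 4.462026
Set a + b·x = 3.7: x = (3.7 − 4.462026) / (-0.451595) = 1.687409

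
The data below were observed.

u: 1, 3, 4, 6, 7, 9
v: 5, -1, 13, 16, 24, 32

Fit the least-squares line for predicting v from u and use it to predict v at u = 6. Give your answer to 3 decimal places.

n = 6, Σx = 30, Σy = 89, Σxy = 606, Σx² = 192
Sxx = Σx² − (Σx)²/n = 192 − 150 = 42
Sxy = Σxy − (Σx)(Σy)/n = 606 − 445 = 161
b = Sxy/Sxx = 161/42 = 3.833333
a = ȳ − b·x̄ = 14.833333 − 3.833333·5 = -4.333333
ŷ(6) = a + b·6 = -4.333333 + 3.833333·6 = 18.666667

18.667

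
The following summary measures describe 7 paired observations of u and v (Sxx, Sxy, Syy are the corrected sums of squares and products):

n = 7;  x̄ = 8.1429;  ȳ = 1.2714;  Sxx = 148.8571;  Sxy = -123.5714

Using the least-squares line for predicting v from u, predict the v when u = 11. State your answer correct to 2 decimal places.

b = Sxy/Sxx = -123.5714/148.8571 = -0.830134
a = ȳ − b·x̄ = 1.2714 − (-0.830134)·8.1429 = 8.031101
ŷ(11) = a + b·11 = 8.031101 + (-0.830134)·11 = -1.100377

-1.10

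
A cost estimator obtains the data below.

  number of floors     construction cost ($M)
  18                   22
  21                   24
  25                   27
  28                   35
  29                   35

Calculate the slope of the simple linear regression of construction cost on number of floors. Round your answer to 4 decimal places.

1.2604

n = 5, Σx = 121, Σy = 143, Σxy = 3570, Σx² = 3015
Sxx = Σx² − (Σx)²/n = 3015 − 2928.2 = 86.8
Sxy = Σxy − (Σx)(Σy)/n = 3570 − 3460.6 = 109.4
b = Sxy/Sxx = 109.4/86.8 = 1.260369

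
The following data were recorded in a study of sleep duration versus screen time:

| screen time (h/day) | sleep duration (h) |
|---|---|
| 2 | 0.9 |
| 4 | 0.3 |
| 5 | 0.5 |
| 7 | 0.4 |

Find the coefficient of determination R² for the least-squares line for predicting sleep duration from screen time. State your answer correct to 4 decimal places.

0.4903

n = 4, Σx = 18, Σy = 2.1, Σxy = 8.3, Σx² = 94, Σy² = 1.31
Sxx = Σx² − (Σx)²/n = 94 − 81 = 13
Sxy = Σxy − (Σx)(Σy)/n = 8.3 − 9.45 = -1.15
Syy = Σy² − (Σy)²/n = 1.31 − 1.1025 = 0.2075
R² = Sxy²/(Sxx·Syy) = (-1.15)²/(13·0.2075) = 0.490269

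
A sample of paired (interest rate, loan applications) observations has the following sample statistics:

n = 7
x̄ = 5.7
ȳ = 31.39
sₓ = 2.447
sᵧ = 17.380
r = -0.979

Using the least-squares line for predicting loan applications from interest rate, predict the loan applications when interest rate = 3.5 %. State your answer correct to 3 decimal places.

46.688

b = r · sᵧ/sₓ = -0.979 · 17.38/2.447 = -6.953421
a = ȳ − b·x̄ = 31.39 − (-6.953421)·5.7 = 71.024497
ŷ(3.5) = a + b·3.5 = 71.024497 + (-6.953421)·3.5 = 46.687525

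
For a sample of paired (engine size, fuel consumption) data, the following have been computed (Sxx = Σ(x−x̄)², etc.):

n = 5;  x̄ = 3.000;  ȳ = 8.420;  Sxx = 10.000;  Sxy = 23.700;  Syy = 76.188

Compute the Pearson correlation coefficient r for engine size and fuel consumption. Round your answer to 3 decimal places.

0.859

r = Sxy/√(Sxx·Syy) = 23.7/√(761.88) = 23.7/27.602174 = 0.858628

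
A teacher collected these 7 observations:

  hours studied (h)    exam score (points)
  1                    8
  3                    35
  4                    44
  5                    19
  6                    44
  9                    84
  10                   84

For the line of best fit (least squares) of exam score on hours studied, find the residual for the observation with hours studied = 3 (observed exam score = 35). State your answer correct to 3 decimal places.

9.944

n = 7, Σx = 38, Σy = 318, Σxy = 2244, Σx² = 268
Sxx = Σx² − (Σx)²/n = 268 − 206.285714 = 61.714286
Sxy = Σxy − (Σx)(Σy)/n = 2244 − 1726.285714 = 517.714286
b = Sxy/Sxx = 517.714286/61.714286 = 8.388889
a = ȳ − b·x̄ = 45.428571 − 8.388889·5.428571 = -0.111111
ŷ(3) = -0.111111 + 8.388889·3 = 25.055556
residual = y − ŷ = 35 − 25.055556 = 9.944444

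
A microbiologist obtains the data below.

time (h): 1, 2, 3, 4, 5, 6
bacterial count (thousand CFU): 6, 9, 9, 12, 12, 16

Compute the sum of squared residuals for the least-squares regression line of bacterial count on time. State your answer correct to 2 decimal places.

4.42

n = 6, Σx = 21, Σy = 64, Σxy = 255, Σx² = 91, Σy² = 742
Sxx = Σx² − (Σx)²/n = 91 − 73.5 = 17.5
Sxy = Σxy − (Σx)(Σy)/n = 255 − 224 = 31
Syy = Σy² − (Σy)²/n = 742 − 682.666667 = 59.333333
b = Sxy/Sxx = 31/17.5 = 1.771429
SSE = Syy − b·Sxy = 59.333333 − 1.771429·31 = 4.419048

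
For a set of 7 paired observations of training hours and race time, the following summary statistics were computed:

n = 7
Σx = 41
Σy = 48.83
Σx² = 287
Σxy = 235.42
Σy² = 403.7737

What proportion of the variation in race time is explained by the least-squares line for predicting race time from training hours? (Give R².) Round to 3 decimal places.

0.865

Sxx = Σx² − (Σx)²/n = 287 − 240.142857 = 46.857143
Sxy = Σxy − (Σx)(Σy)/n = 235.42 − 286.004286 = -50.584286
Syy = Σy² − (Σy)²/n = 403.7737 − 340.624129 = 63.149571
R² = Sxy²/(Sxx·Syy) = (-50.584286)²/(46.857143·63.149571) = 0.864739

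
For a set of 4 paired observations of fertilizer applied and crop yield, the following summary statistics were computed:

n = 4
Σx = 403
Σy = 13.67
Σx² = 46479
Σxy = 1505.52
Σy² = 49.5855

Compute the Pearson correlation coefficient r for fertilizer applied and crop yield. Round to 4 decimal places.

Sxx = Σx² − (Σx)²/n = 46479 − 40602.25 = 5876.75
Sxy = Σxy − (Σx)(Σy)/n = 1505.52 − 1377.2525 = 128.2675
Syy = Σy² − (Σy)²/n = 49.5855 − 46.717225 = 2.868275
r = Sxy/√(Sxx·Syy) = 128.2675/√(16856.135106) = 128.2675/129.831179 = 0.987956

0.9880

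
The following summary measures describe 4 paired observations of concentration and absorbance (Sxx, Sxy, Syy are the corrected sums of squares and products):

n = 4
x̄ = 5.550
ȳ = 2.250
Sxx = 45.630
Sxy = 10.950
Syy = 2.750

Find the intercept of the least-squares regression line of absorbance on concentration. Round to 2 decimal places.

0.92

b = Sxy/Sxx = 10.95/45.63 = 0.239974
a = ȳ − b·x̄ = 2.25 − 0.239974·5.55 = 0.918146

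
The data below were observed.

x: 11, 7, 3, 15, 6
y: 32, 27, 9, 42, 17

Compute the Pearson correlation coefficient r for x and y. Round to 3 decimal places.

0.971

n = 5, Σx = 42, Σy = 127, Σxy = 1300, Σx² = 440, Σy² = 3887
Sxx = Σx² − (Σx)²/n = 440 − 352.8 = 87.2
Sxy = Σxy − (Σx)(Σy)/n = 1300 − 1066.8 = 233.2
Syy = Σy² − (Σy)²/n = 3887 − 3225.8 = 661.2
r = Sxy/√(Sxx·Syy) = 233.2/√(57656.64) = 233.2/240.117971 = 0.971189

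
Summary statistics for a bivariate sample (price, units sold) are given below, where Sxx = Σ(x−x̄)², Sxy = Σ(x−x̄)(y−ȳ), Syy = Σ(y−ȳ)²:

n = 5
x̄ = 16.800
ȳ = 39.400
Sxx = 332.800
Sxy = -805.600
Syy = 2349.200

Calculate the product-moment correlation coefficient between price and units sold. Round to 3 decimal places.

r = Sxy/√(Sxx·Syy) = -805.6/√(781813.76) = -805.6/884.202330 = -0.911104

-0.911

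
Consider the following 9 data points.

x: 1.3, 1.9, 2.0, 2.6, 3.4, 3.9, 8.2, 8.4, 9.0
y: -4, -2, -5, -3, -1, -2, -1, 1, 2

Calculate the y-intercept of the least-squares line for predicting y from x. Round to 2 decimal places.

n = 9, Σx = 40.7, Σy = -15, Σxy = -19.8, Σx² = 261.63
Sxx = Σx² − (Σx)²/n = 261.63 − 184.054444 = 77.575556
Sxy = Σxy − (Σx)(Σy)/n = -19.8 − (-67.833333) = 48.033333
b = Sxy/Sxx = 48.033333/77.575556 = 0.619181
a = ȳ − b·x̄ = -1.666667 − 0.619181·4.522222 = -4.466742

-4.47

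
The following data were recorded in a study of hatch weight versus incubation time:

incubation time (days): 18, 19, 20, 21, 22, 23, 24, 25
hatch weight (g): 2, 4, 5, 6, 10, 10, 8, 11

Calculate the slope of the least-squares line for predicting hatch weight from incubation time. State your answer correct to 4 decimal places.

1.2143

n = 8, Σx = 172, Σy = 56, Σxy = 1255, Σx² = 3740
Sxx = Σx² − (Σx)²/n = 3740 − 3698 = 42
Sxy = Σxy − (Σx)(Σy)/n = 1255 − 1204 = 51
b = Sxy/Sxx = 51/42 = 1.214286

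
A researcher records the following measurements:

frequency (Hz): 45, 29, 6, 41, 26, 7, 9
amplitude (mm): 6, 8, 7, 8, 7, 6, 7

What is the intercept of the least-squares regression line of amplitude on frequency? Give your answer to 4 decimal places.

6.7370

n = 7, Σx = 163, Σy = 49, Σxy = 1159, Σx² = 5389
Sxx = Σx² − (Σx)²/n = 5389 − 3795.571429 = 1593.428571
Sxy = Σxy − (Σx)(Σy)/n = 1159 − 1141 = 18
b = Sxy/Sxx = 18/1593.428571 = 0.011296
a = ȳ − b·x̄ = 7 − 0.011296·23.285714 = 6.736955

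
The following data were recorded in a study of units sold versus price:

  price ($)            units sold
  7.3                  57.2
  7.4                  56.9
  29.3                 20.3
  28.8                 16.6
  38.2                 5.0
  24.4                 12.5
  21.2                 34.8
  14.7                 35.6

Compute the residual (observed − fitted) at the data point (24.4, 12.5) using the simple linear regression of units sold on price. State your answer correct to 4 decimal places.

n = 8, Σx = 171.3, Σy = 238.9, Σxy = 3668.57, Σx² = 4516.11
Sxx = Σx² − (Σx)²/n = 4516.11 − 3667.96125 = 848.14875
Sxy = Σxy − (Σx)(Σy)/n = 3668.57 − 5115.44625 = -1446.87625
b = Sxy/Sxx = -1446.87625/848.14875 = -1.705923
a = ȳ − b·x̄ = 29.8625 − (-1.705923)·21.4125 = 66.390571
ŷ(24.4) = 66.390571 + (-1.705923)·24.4 = 24.766056
residual = y − ŷ = 12.5 − 24.766056 = -12.266056

-12.2661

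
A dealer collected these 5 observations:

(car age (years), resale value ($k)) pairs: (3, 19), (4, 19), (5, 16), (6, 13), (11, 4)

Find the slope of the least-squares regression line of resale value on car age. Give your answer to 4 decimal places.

n = 5, Σx = 29, Σy = 71, Σxy = 335, Σx² = 207
Sxx = Σx² − (Σx)²/n = 207 − 168.2 = 38.8
Sxy = Σxy − (Σx)(Σy)/n = 335 − 411.8 = -76.8
b = Sxy/Sxx = -76.8/38.8 = -1.979381

-1.9794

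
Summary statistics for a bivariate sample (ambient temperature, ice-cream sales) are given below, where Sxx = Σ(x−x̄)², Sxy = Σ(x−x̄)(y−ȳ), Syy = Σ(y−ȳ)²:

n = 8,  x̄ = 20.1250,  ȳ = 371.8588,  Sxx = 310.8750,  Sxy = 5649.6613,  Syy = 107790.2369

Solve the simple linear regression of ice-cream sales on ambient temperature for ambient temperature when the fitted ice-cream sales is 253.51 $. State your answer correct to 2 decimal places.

13.61

b = Sxy/Sxx = 5649.6613/310.875 = 18.173418
a = ȳ − b·x̄ = 371.8588 − 18.173418·20.125 = 6.118764
Set a + b·x = 253.51: x = (253.51 − 6.118764) / 18.173418 = 13.612807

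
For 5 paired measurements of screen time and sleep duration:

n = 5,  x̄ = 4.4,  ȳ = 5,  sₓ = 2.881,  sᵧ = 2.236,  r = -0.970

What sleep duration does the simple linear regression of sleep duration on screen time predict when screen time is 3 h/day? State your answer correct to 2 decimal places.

b = r · sᵧ/sₓ = -0.97 · 2.236/2.881 = -0.752836
a = ȳ − b·x̄ = 5 − (-0.752836)·4.4 = 8.312478
ŷ(3) = a + b·3 = 8.312478 + (-0.752836)·3 = 6.053970

6.05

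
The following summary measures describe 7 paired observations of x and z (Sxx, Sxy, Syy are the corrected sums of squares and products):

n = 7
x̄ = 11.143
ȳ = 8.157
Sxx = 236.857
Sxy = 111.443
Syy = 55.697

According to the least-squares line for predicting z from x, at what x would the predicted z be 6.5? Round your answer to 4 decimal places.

7.6213

b = Sxy/Sxx = 111.443/236.857 = 0.470508
a = ȳ − b·x̄ = 8.157 − 0.470508·11.143 = 2.914135
Set a + b·x = 6.5: x = (6.5 − 2.914135) / 0.470508 = 7.621271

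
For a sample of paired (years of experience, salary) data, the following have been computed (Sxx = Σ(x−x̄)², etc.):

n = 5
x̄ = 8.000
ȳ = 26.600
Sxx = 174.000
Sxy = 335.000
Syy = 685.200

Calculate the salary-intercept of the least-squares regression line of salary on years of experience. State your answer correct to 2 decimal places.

11.20

b = Sxy/Sxx = 335/174 = 1.925287
a = ȳ − b·x̄ = 26.6 − 1.925287·8 = 11.197701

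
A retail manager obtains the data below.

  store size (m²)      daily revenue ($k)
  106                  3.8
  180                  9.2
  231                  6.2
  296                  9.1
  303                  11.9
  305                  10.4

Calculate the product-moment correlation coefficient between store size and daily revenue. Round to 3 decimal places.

n = 6, Σx = 1421, Σy = 50.6, Σxy = 12962.3, Σx² = 369447, Σy² = 470.1
Sxx = Σx² − (Σx)²/n = 369447 − 336540.166667 = 32906.833333
Sxy = Σxy − (Σx)(Σy)/n = 12962.3 − 11983.766667 = 978.533333
Syy = Σy² − (Σy)²/n = 470.1 − 426.726667 = 43.373333
r = Sxy/√(Sxx·Syy) = 978.533333/√(1427279.051111) = 978.533333/1194.687847 = 0.819070

0.819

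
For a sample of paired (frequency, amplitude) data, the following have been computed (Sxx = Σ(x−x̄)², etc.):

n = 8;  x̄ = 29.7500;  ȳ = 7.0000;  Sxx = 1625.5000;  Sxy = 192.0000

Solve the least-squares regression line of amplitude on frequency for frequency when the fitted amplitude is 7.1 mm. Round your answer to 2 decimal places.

30.60

b = Sxy/Sxx = 192/1625.5 = 0.118118
a = ȳ − b·x̄ = 7 − 0.118118·29.75 = 3.486004
Set a + b·x = 7.1: x = (7.1 − 3.486004) / 0.118118 = 30.596615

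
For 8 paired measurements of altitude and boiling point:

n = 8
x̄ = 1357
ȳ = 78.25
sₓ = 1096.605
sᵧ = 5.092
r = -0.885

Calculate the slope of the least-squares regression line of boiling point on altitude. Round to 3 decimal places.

-0.004

b = r · sᵧ/sₓ = -0.885 · 5.092/1096.605 = -0.004109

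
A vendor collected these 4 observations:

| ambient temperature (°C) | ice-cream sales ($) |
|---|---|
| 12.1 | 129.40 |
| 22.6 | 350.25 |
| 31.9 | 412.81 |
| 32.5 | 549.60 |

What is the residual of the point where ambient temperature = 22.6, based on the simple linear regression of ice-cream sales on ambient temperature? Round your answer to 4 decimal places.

n = 4, Σx = 99.1, Σy = 1442.06, Σxy = 40512.029, Σx² = 2731.03
Sxx = Σx² − (Σx)²/n = 2731.03 − 2455.2025 = 275.8275
Sxy = Σxy − (Σx)(Σy)/n = 40512.029 − 35727.0365 = 4784.9925
b = Sxy/Sxx = 4784.9925/275.8275 = 17.347772
a = ȳ − b·x̄ = 360.515 − 17.347772·24.775 = -69.276044
ŷ(22.6) = -69.276044 + 17.347772·22.6 = 322.783597
residual = y − ŷ = 350.25 − 322.783597 = 27.466403

27.4664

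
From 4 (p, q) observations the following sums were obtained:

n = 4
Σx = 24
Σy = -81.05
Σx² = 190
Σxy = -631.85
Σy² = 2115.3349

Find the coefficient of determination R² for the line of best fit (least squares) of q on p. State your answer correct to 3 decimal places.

0.974

Sxx = Σx² − (Σx)²/n = 190 − 144 = 46
Sxy = Σxy − (Σx)(Σy)/n = -631.85 − (-486.3) = -145.55
Syy = Σy² − (Σy)²/n = 2115.3349 − 1642.275625 = 473.059275
R² = Sxy²/(Sxx·Syy) = (-145.55)²/(46·473.059275) = 0.973534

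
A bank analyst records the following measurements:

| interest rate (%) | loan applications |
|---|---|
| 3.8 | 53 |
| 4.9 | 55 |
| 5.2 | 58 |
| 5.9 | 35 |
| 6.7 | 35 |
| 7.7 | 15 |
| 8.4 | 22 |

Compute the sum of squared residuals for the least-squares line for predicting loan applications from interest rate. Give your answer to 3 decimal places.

330.156

n = 7, Σx = 42.6, Σy = 273, Σxy = 1513.8, Σx² = 275.04, Σy² = 12357
Sxx = Σx² − (Σx)²/n = 275.04 − 259.251429 = 15.788571
Sxy = Σxy − (Σx)(Σy)/n = 1513.8 − 1661.4 = -147.6
Syy = Σy² − (Σy)²/n = 12357 − 10647 = 1710
b = Sxy/Sxx = -147.6/15.788571 = -9.348534
SSE = Syy − b·Sxy = 1710 − (-9.348534)·(-147.6) = 330.156352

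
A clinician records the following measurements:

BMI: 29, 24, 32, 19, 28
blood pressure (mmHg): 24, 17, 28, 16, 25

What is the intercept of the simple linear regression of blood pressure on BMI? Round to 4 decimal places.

n = 5, Σx = 132, Σy = 110, Σxy = 3004, Σx² = 3586
Sxx = Σx² − (Σx)²/n = 3586 − 3484.8 = 101.2
Sxy = Σxy − (Σx)(Σy)/n = 3004 − 2904 = 100
b = Sxy/Sxx = 100/101.2 = 0.988142
a = ȳ − b·x̄ = 22 − 0.988142·26.4 = -4.086957

-4.0870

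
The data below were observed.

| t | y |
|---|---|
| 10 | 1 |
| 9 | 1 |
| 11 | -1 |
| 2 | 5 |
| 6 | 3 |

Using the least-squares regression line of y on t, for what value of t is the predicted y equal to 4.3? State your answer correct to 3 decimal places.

n = 5, Σx = 38, Σy = 9, Σxy = 36, Σx² = 342
Sxx = Σx² − (Σx)²/n = 342 − 288.8 = 53.2
Sxy = Σxy − (Σx)(Σy)/n = 36 − 68.4 = -32.4
b = Sxy/Sxx = -32.4/53.2 = -0.609023
a = ȳ − b·x̄ = 1.8 − (-0.609023)·7.6 = 6.428571
Set a + b·x = 4.3: x = (4.3 − 6.428571) / (-0.609023) = 3.495062

3.495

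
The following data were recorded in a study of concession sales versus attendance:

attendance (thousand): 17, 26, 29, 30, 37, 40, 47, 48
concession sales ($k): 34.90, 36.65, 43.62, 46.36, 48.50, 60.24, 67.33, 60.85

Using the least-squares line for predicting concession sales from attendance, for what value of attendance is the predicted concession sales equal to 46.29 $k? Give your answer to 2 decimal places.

n = 8, Σx = 274, Σy = 398.45, Σxy = 14491.39, Σx² = 10188
Sxx = Σx² − (Σx)²/n = 10188 − 9384.5 = 803.5
Sxy = Σxy − (Σx)(Σy)/n = 14491.39 − 13646.9125 = 844.4775
b = Sxy/Sxx = 844.4775/803.5 = 1.050999
a = ȳ − b·x̄ = 49.80625 − 1.050999·34.25 = 13.809543
Set a + b·x = 46.29: x = (46.29 − 13.809543) / 1.050999 = 30.904373

30.90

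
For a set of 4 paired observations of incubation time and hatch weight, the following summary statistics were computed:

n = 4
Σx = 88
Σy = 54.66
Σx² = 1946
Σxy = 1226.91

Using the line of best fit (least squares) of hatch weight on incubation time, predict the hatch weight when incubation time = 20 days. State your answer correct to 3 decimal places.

Sxx = Σx² − (Σx)²/n = 1946 − 1936 = 10
Sxy = Σxy − (Σx)(Σy)/n = 1226.91 − 1202.52 = 24.39
b = Sxy/Sxx = 24.39/10 = 2.439
a = ȳ − b·x̄ = 13.665 − 2.439·22 = -39.993
ŷ(20) = a + b·20 = -39.993 + 2.439·20 = 8.787

8.787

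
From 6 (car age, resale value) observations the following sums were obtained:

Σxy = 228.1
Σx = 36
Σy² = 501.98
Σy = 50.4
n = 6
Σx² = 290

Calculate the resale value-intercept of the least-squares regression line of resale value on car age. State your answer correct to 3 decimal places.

14.424

Sxx = Σx² − (Σx)²/n = 290 − 216 = 74
Sxy = Σxy − (Σx)(Σy)/n = 228.1 − 302.4 = -74.3
b = Sxy/Sxx = -74.3/74 = -1.004054
a = ȳ − b·x̄ = 8.4 − (-1.004054)·6 = 14.424324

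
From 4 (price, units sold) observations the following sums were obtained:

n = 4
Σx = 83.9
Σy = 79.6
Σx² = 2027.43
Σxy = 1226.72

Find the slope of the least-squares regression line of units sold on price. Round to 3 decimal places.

Sxx = Σx² − (Σx)²/n = 2027.43 − 1759.8025 = 267.6275
Sxy = Σxy − (Σx)(Σy)/n = 1226.72 − 1669.61 = -442.89
b = Sxy/Sxx = -442.89/267.6275 = -1.654875

-1.655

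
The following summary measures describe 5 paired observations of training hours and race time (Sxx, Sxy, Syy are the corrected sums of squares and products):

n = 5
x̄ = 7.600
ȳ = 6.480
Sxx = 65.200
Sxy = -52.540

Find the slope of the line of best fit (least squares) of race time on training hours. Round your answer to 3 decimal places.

-0.806

b = Sxy/Sxx = -52.54/65.2 = -0.805828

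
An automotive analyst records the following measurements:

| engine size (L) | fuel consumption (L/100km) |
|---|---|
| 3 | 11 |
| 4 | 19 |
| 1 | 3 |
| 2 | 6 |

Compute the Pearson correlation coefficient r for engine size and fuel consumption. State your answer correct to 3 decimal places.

0.978

n = 4, Σx = 10, Σy = 39, Σxy = 124, Σx² = 30, Σy² = 527
Sxx = Σx² − (Σx)²/n = 30 − 25 = 5
Sxy = Σxy − (Σx)(Σy)/n = 124 − 97.5 = 26.5
Syy = Σy² − (Σy)²/n = 527 − 380.25 = 146.75
r = Sxy/√(Sxx·Syy) = 26.5/√(733.75) = 26.5/27.087820 = 0.978299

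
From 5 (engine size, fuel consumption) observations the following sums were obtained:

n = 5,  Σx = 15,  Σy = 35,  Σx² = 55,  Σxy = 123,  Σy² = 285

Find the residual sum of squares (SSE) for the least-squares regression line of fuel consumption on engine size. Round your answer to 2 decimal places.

Sxx = Σx² − (Σx)²/n = 55 − 45 = 10
Sxy = Σxy − (Σx)(Σy)/n = 123 − 105 = 18
Syy = Σy² − (Σy)²/n = 285 − 245 = 40
b = Sxy/Sxx = 18/10 = 1.8
SSE = Syy − b·Sxy = 40 − 1.8·18 = 7.6

7.60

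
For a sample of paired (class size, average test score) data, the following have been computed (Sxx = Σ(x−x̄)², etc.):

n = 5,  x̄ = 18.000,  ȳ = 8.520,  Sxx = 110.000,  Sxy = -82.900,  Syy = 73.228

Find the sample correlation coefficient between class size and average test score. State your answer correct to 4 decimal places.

r = Sxy/√(Sxx·Syy) = -82.9/√(8055.08) = -82.9/89.750097 = -0.923676

-0.9237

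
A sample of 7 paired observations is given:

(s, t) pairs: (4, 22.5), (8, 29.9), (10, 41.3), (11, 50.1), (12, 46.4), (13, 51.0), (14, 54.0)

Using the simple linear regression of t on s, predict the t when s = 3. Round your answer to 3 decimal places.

17.746

n = 7, Σx = 72, Σy = 295.2, Σxy = 3269.1, Σx² = 810
Sxx = Σx² − (Σx)²/n = 810 − 740.571429 = 69.428571
Sxy = Σxy − (Σx)(Σy)/n = 3269.1 − 3036.342857 = 232.757143
b = Sxy/Sxx = 232.757143/69.428571 = 3.352469
a = ȳ − b·x̄ = 42.171429 − 3.352469·10.285714 = 7.688889
ŷ(3) = a + b·3 = 7.688889 + 3.352469·3 = 17.746296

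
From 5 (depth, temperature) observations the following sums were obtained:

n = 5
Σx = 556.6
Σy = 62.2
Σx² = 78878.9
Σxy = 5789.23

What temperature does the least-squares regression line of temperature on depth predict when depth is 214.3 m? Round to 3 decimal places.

Sxx = Σx² − (Σx)²/n = 78878.9 − 61960.712 = 16918.188
Sxy = Σxy − (Σx)(Σy)/n = 5789.23 − 6924.104 = -1134.874
b = Sxy/Sxx = -1134.874/16918.188 = -0.067080
a = ȳ − b·x̄ = 12.44 − (-0.067080)·111.32 = 19.907358
ŷ(214.3) = a + b·214.3 = 19.907358 + (-0.067080)·214.3 = 5.532090

5.532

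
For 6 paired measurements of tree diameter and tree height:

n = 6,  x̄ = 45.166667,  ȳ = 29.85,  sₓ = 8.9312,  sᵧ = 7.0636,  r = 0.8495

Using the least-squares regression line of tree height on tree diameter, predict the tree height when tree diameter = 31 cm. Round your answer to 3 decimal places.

20.332

b = r · sᵧ/sₓ = 0.8495 · 7.0636/8.9312 = 0.671861
a = ȳ − b·x̄ = 29.85 − 0.671861·45.166667 = -0.495738
ŷ(31) = a + b·31 = -0.495738 + 0.671861·31 = 20.331964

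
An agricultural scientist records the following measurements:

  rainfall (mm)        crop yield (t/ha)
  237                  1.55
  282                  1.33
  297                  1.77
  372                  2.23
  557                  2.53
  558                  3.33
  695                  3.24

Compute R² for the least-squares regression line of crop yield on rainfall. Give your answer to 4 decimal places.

0.8627

n = 7, Σx = 2998, Σy = 15.98, Σxy = 7616.81, Σx² = 1466924, Σy² = 40.2646
Sxx = Σx² − (Σx)²/n = 1466924 − 1284000.571429 = 182923.428571
Sxy = Σxy − (Σx)(Σy)/n = 7616.81 − 6844.005714 = 772.804286
Syy = Σy² − (Σy)²/n = 40.2646 − 36.480057 = 3.784543
R² = Sxy²/(Sxx·Syy) = (772.804286)²/(182923.428571·3.784543) = 0.862693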